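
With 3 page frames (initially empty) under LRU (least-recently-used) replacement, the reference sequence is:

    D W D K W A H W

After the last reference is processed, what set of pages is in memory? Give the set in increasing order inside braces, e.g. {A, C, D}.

D: miss, frames [D]
W: miss, frames [D, W]
D: hit
K: miss, frames [W, D, K]
W: hit
A: miss, evict D, frames [K, W, A]
H: miss, evict K, frames [W, A, H]
W: hit

{A, H, W}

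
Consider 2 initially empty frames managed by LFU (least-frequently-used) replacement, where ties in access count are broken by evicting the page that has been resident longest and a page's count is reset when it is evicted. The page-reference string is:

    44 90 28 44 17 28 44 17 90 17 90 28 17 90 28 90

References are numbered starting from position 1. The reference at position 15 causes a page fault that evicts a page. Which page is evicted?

17

pos 1: 44: fault, frames {44}
pos 2: 90: fault, frames {44,90}
pos 3: 28: fault, evict 44, frames {90,28}
pos 4: 44: fault, evict 90, frames {28,44}
pos 5: 17: fault, evict 28, frames {44,17}
pos 6: 28: fault, evict 44, frames {17,28}
pos 7: 44: fault, evict 17, frames {28,44}
pos 8: 17: fault, evict 28, frames {44,17}
pos 9: 90: fault, evict 44, frames {17,90}
pos 10: 17: hit
pos 11: 90: hit
pos 12: 28: fault, evict 17, frames {90,28}
pos 13: 17: fault, evict 28, frames {90,17}
pos 14: 90: hit
pos 15: 28: fault, evict 17, frames {90,28}
At position 15, page 17 is evicted.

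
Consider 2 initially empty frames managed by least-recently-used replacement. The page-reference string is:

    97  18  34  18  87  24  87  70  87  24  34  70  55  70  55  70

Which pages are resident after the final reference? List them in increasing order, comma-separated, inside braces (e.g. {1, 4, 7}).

{55, 70}

97: miss, frames [97]
18: miss, frames [97, 18]
34: miss, evict 97, frames [18, 34]
18: hit
87: miss, evict 34, frames [18, 87]
24: miss, evict 18, frames [87, 24]
87: hit
70: miss, evict 24, frames [87, 70]
87: hit
24: miss, evict 70, frames [87, 24]
34: miss, evict 87, frames [24, 34]
70: miss, evict 24, frames [34, 70]
55: miss, evict 34, frames [70, 55]
70: hit
55: hit
70: hit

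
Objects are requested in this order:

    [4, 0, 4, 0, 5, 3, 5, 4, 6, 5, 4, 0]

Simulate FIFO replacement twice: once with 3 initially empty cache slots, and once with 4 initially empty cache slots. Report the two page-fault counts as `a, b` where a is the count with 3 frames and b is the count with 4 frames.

3 frames: F F . . F F . F F F . F → 8 faults.
4 frames: F F . . F F . . F . F F → 7 faults.
7 < 8: adding a frame reduced faults, as is typical.

8, 7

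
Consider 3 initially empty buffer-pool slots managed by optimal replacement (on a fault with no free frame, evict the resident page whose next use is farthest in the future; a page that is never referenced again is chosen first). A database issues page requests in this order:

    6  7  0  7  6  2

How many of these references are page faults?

6: fault, frames (6)
7: fault, frames (6 7)
0: fault, frames (6 7 0)
7: hit
6: hit
2: fault, evict 0, frames (6 7 2)
Page faults: 4.

4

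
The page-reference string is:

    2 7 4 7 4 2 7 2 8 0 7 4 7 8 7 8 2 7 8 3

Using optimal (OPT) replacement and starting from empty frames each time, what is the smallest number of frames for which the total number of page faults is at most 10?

3

f=1: 20 faults
f=2: 11 faults
f=3: 8 faults
f=4: 7 faults
f=5: 6 faults
f=6: 6 faults
Smallest f with faults ≤ 10 is 3.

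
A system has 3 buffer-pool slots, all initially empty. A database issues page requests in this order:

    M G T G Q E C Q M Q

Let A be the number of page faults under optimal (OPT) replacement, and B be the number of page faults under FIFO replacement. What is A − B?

-2

Under OPT: F F F . F F F . . . → 6 faults.
Under FIFO: F F F . F F F . F F → 8 faults.
A − B = 6 − 8 = -2.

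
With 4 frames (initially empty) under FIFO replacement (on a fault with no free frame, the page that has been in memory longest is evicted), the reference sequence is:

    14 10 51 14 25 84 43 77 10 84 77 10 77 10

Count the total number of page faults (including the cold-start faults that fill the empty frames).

8

14: fault, frames {14}
10: fault, frames {14,10}
51: fault, frames {14,10,51}
14: hit
25: fault, frames {14,10,51,25}
84: fault, evict 14, frames {10,51,25,84}
43: fault, evict 10, frames {51,25,84,43}
77: fault, evict 51, frames {25,84,43,77}
10: fault, evict 25, frames {84,43,77,10}
84: hit
77: hit
10: hit
77: hit
10: hit
Page faults: 8.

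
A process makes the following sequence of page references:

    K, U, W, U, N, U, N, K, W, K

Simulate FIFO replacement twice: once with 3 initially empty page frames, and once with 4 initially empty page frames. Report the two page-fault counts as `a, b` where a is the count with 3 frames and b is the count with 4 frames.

5, 4

3 frames: F F F . F . . F . . → 5 faults.
4 frames: F F F . F . . . . . → 4 faults.
4 < 5: adding a frame reduced faults, as is typical.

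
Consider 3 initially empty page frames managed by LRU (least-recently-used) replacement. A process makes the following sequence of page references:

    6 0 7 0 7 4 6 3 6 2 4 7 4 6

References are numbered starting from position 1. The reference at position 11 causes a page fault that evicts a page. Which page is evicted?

pos 1: 6 -> fault, frames {6}
pos 2: 0 -> fault, frames {6,0}
pos 3: 7 -> fault, frames {6,0,7}
pos 4: 0 -> hit
pos 5: 7 -> hit
pos 6: 4 -> fault, evict 6, frames {0,7,4}
pos 7: 6 -> fault, evict 0, frames {7,4,6}
pos 8: 3 -> fault, evict 7, frames {4,6,3}
pos 9: 6 -> hit
pos 10: 2 -> fault, evict 4, frames {3,6,2}
pos 11: 4 -> fault, evict 3, frames {6,2,4}
At position 11, page 3 is evicted.

3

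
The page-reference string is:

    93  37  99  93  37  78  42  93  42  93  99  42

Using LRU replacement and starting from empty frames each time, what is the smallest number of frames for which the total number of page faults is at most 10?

2

f=1: 12 faults
f=2: 10 faults
f=3: 7 faults
f=4: 6 faults
f=5: 5 faults
Smallest f with faults ≤ 10 is 2.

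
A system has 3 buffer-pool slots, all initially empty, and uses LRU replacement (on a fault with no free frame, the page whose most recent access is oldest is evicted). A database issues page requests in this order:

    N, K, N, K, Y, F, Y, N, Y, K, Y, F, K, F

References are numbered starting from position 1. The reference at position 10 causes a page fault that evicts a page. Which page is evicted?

pos 1: N: miss, frames [N]
pos 2: K: miss, frames [N, K]
pos 3: N: hit
pos 4: K: hit
pos 5: Y: miss, frames [N, K, Y]
pos 6: F: miss, evict N, frames [K, Y, F]
pos 7: Y: hit
pos 8: N: miss, evict K, frames [F, Y, N]
pos 9: Y: hit
pos 10: K: miss, evict F, frames [N, Y, K]
At position 10, page F is evicted.

F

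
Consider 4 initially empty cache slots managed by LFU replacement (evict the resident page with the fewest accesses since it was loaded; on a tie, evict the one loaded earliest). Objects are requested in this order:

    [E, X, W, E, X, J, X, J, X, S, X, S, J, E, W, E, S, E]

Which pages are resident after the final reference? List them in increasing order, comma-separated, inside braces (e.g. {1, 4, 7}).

E → fault, frames [E]
X → fault, frames [E, X]
W → fault, frames [E, X, W]
E → hit
X → hit
J → fault, frames [E, X, W, J]
X → hit
J → hit
X → hit
S → fault, evict W, frames [E, X, J, S]
X → hit
S → hit
J → hit
E → hit
W → fault, evict S, frames [E, X, J, W]
E → hit
S → fault, evict W, frames [E, X, J, S]
E → hit

{E, J, S, X}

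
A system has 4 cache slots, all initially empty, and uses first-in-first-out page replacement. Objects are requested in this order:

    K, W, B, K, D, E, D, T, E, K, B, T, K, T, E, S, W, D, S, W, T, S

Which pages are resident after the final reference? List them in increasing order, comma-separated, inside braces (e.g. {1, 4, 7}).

{D, S, T, W}

K → miss, frames [K]
W → miss, frames [K, W]
B → miss, frames [K, W, B]
K → hit
D → miss, frames [K, W, B, D]
E → miss, evict K, frames [W, B, D, E]
D → hit
T → miss, evict W, frames [B, D, E, T]
E → hit
K → miss, evict B, frames [D, E, T, K]
B → miss, evict D, frames [E, T, K, B]
T → hit
K → hit
T → hit
E → hit
S → miss, evict E, frames [T, K, B, S]
W → miss, evict T, frames [K, B, S, W]
D → miss, evict K, frames [B, S, W, D]
S → hit
W → hit
T → miss, evict B, frames [S, W, D, T]
S → hit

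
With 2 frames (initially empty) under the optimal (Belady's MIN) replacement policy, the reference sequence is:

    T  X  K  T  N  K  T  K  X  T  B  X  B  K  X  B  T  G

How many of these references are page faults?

T -> miss, frames (T)
X -> miss, frames (T X)
K -> miss, evict X, frames (T K)
T -> hit
N -> miss, evict T, frames (K N)
K -> hit
T -> miss, evict N, frames (K T)
K -> hit
X -> miss, evict K, frames (T X)
T -> hit
B -> miss, evict T, frames (X B)
X -> hit
B -> hit
K -> miss, evict B, frames (X K)
X -> hit
B -> miss, evict K, frames (X B)
T -> miss, evict B, frames (X T)
G -> miss, evict T, frames (X G)
Page faults: 11.

11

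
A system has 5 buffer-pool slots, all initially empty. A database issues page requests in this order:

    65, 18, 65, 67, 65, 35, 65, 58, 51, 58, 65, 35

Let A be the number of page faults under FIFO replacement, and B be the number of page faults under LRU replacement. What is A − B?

Under FIFO: F F . F . F . F F . F . → 7 faults.
Under LRU: F F . F . F . F F . . . → 6 faults.
A − B = 7 − 6 = 1.

1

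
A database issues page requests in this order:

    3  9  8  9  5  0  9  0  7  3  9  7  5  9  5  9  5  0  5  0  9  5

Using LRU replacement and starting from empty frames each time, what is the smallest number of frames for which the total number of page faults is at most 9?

4

f=1: 22 faults
f=2: 15 faults
f=3: 10 faults
f=4: 9 faults
f=5: 7 faults
f=6: 6 faults
Smallest f with faults ≤ 9 is 4.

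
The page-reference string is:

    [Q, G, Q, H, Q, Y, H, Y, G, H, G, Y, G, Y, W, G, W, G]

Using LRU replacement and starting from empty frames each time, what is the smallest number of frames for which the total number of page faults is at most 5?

f=1: 18 faults
f=2: 10 faults
f=3: 6 faults
f=4: 5 faults
f=5: 5 faults
Smallest f with faults ≤ 5 is 4.

4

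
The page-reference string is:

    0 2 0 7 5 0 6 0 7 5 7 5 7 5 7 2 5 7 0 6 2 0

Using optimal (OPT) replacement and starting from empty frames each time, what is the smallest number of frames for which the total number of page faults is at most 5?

5

f=1: 22 faults
f=2: 12 faults
f=3: 9 faults
f=4: 7 faults
f=5: 5 faults
Smallest f with faults ≤ 5 is 5.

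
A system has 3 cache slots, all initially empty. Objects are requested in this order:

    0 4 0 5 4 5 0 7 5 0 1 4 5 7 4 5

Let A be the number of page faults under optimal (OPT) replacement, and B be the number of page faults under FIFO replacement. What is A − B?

Under OPT: F F . F . . . F . . F F . . . . → 6 faults.
Under FIFO: F F . F . . . F . F F F F F . . → 9 faults.
A − B = 6 − 9 = -3.

-3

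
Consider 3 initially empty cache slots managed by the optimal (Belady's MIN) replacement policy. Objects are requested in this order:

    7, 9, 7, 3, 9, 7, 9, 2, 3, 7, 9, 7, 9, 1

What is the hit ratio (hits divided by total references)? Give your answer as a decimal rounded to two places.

0.57

7 → miss, frames (7)
9 → miss, frames (7 9)
7 → hit
3 → miss, frames (7 9 3)
9 → hit
7 → hit
9 → hit
2 → miss, evict 9, frames (7 3 2)
3 → hit
7 → hit
9 → miss, evict 2, frames (7 3 9)
7 → hit
9 → hit
1 → miss, evict 9, frames (7 3 1)
Hits: 8 of 14 references → 8/14 = 0.5714.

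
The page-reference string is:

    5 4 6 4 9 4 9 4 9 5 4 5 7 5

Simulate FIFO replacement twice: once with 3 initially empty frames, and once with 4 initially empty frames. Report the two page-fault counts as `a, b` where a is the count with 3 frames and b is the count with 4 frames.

3 frames: F F F . F . . . . F F . F . → 7 faults.
4 frames: F F F . F . . . . . . . F F → 6 faults.
6 < 7: adding a frame reduced faults, as is typical.

7, 6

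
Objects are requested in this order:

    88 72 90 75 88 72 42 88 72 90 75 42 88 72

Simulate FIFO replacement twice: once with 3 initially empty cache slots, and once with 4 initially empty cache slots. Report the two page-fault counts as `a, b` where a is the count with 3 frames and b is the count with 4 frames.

3 frames: F F F F F F F . . F F . F F → 11 faults.
4 frames: F F F F . . F F F F F F F F → 12 faults.
12 > 11: adding a frame increased faults — Belady's anomaly.

11, 12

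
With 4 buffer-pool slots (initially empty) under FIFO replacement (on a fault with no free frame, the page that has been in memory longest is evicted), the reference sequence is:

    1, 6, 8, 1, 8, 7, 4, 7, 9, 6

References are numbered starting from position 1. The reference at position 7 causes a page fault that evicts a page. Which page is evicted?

pos 1: 1 → miss, frames {1}
pos 2: 6 → miss, frames {1,6}
pos 3: 8 → miss, frames {1,6,8}
pos 4: 1 → hit
pos 5: 8 → hit
pos 6: 7 → miss, frames {1,6,8,7}
pos 7: 4 → miss, evict 1, frames {6,8,7,4}
At position 7, page 1 is evicted.

1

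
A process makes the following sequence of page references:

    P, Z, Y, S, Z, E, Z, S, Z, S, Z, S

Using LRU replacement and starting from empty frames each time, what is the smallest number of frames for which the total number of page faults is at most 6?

f=1: 12 faults
f=2: 7 faults
f=3: 5 faults
f=4: 5 faults
f=5: 5 faults
Smallest f with faults ≤ 6 is 3.

3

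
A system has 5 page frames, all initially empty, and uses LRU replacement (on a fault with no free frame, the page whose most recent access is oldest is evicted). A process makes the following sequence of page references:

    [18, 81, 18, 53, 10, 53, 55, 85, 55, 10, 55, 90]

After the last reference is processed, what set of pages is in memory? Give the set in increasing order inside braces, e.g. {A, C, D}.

{10, 53, 55, 85, 90}

18 → fault, frames (18)
81 → fault, frames (18 81)
18 → hit
53 → fault, frames (81 18 53)
10 → fault, frames (81 18 53 10)
53 → hit
55 → fault, frames (81 18 10 53 55)
85 → fault, evict 81, frames (18 10 53 55 85)
55 → hit
10 → hit
55 → hit
90 → fault, evict 18, frames (53 85 10 55 90)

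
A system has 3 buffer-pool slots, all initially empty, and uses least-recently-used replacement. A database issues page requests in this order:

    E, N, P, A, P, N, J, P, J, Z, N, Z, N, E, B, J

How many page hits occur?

6

E: fault, frames {E}
N: fault, frames {E,N}
P: fault, frames {E,N,P}
A: fault, evict E, frames {N,P,A}
P: hit
N: hit
J: fault, evict A, frames {P,N,J}
P: hit
J: hit
Z: fault, evict N, frames {P,J,Z}
N: fault, evict P, frames {J,Z,N}
Z: hit
N: hit
E: fault, evict J, frames {Z,N,E}
B: fault, evict Z, frames {N,E,B}
J: fault, evict N, frames {E,B,J}
Hits: 6.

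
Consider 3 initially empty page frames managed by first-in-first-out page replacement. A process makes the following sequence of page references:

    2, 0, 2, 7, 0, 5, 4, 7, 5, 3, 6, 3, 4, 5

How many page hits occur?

6

2 → miss, frames {2}
0 → miss, frames {2,0}
2 → hit
7 → miss, frames {2,0,7}
0 → hit
5 → miss, evict 2, frames {0,7,5}
4 → miss, evict 0, frames {7,5,4}
7 → hit
5 → hit
3 → miss, evict 7, frames {5,4,3}
6 → miss, evict 5, frames {4,3,6}
3 → hit
4 → hit
5 → miss, evict 4, frames {3,6,5}
Hits: 6.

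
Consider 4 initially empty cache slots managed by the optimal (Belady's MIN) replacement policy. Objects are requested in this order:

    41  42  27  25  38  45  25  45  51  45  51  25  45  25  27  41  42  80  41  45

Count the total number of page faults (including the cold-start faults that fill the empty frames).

41: miss, frames {41}
42: miss, frames {41,42}
27: miss, frames {41,42,27}
25: miss, frames {41,42,27,25}
38: miss, evict 42, frames {41,27,25,38}
45: miss, evict 38, frames {41,27,25,45}
25: hit
45: hit
51: miss, evict 41, frames {27,25,45,51}
45: hit
51: hit
25: hit
45: hit
25: hit
27: hit
41: miss, evict 51, frames {27,25,45,41}
42: miss, evict 25, frames {27,45,41,42}
80: miss, evict 42, frames {27,45,41,80}
41: hit
45: hit
Page faults: 10.

10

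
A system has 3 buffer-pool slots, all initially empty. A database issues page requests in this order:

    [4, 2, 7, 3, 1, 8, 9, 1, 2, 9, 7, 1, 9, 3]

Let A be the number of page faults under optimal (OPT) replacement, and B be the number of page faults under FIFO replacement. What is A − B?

Under OPT: F F F F F F F . . . F . . F → 9 faults.
Under FIFO: F F F F F F F . F . F F F F → 12 faults.
A − B = 9 − 12 = -3.

-3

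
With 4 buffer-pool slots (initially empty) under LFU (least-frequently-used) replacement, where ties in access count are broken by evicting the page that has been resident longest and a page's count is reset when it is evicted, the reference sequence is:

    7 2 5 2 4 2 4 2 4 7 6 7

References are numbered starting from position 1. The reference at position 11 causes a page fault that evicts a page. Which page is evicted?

5

pos 1: 7 -> fault, frames [7]
pos 2: 2 -> fault, frames [7, 2]
pos 3: 5 -> fault, frames [7, 2, 5]
pos 4: 2 -> hit
pos 5: 4 -> fault, frames [7, 2, 5, 4]
pos 6: 2 -> hit
pos 7: 4 -> hit
pos 8: 2 -> hit
pos 9: 4 -> hit
pos 10: 7 -> hit
pos 11: 6 -> fault, evict 5, frames [7, 2, 4, 6]
At position 11, page 5 is evicted.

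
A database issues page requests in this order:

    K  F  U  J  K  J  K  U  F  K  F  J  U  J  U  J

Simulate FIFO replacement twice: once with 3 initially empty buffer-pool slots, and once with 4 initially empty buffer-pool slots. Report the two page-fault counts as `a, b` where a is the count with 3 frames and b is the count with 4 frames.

8, 4

3 frames: F F F F F . . . F . . . F F . . → 8 faults.
4 frames: F F F F . . . . . . . . . . . . → 4 faults.
4 < 8: adding a frame reduced faults, as is typical.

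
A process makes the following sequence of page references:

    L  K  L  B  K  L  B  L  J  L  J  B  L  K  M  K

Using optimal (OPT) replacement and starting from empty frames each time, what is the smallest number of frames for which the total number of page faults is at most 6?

f=1: 16 faults
f=2: 8 faults
f=3: 6 faults
f=4: 5 faults
f=5: 5 faults
Smallest f with faults ≤ 6 is 3.

3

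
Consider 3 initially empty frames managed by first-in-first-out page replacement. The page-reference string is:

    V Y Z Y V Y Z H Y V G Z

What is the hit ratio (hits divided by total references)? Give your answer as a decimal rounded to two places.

0.42

V -> miss, frames [V]
Y -> miss, frames [V, Y]
Z -> miss, frames [V, Y, Z]
Y -> hit
V -> hit
Y -> hit
Z -> hit
H -> miss, evict V, frames [Y, Z, H]
Y -> hit
V -> miss, evict Y, frames [Z, H, V]
G -> miss, evict Z, frames [H, V, G]
Z -> miss, evict H, frames [V, G, Z]
Hits: 5 of 12 references → 5/12 = 0.4167.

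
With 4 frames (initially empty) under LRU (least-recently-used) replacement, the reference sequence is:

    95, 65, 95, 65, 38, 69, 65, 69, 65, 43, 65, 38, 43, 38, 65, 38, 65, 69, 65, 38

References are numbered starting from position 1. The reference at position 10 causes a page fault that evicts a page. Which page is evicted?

95

pos 1: 95: fault, frames (95)
pos 2: 65: fault, frames (95 65)
pos 3: 95: hit
pos 4: 65: hit
pos 5: 38: fault, frames (95 65 38)
pos 6: 69: fault, frames (95 65 38 69)
pos 7: 65: hit
pos 8: 69: hit
pos 9: 65: hit
pos 10: 43: fault, evict 95, frames (38 69 65 43)
At position 10, page 95 is evicted.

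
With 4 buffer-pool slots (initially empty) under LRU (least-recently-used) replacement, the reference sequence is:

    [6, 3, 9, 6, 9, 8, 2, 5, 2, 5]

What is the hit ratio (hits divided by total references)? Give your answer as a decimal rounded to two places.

6 → miss, frames [6]
3 → miss, frames [6, 3]
9 → miss, frames [6, 3, 9]
6 → hit
9 → hit
8 → miss, frames [3, 6, 9, 8]
2 → miss, evict 3, frames [6, 9, 8, 2]
5 → miss, evict 6, frames [9, 8, 2, 5]
2 → hit
5 → hit
Hits: 4 of 10 references → 4/10 = 0.4000.

0.40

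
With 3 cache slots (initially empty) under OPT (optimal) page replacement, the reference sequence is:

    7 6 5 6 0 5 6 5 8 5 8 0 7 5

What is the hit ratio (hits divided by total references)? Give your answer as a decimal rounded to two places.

7 -> fault, frames [7]
6 -> fault, frames [7, 6]
5 -> fault, frames [7, 6, 5]
6 -> hit
0 -> fault, evict 7, frames [6, 5, 0]
5 -> hit
6 -> hit
5 -> hit
8 -> fault, evict 6, frames [5, 0, 8]
5 -> hit
8 -> hit
0 -> hit
7 -> fault, evict 8, frames [5, 0, 7]
5 -> hit
Hits: 8 of 14 references → 8/14 = 0.5714.

0.57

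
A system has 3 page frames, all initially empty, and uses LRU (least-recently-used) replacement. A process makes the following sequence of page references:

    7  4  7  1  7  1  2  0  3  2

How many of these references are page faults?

7: fault, frames {7}
4: fault, frames {7,4}
7: hit
1: fault, frames {4,7,1}
7: hit
1: hit
2: fault, evict 4, frames {7,1,2}
0: fault, evict 7, frames {1,2,0}
3: fault, evict 1, frames {2,0,3}
2: hit
Page faults: 6.

6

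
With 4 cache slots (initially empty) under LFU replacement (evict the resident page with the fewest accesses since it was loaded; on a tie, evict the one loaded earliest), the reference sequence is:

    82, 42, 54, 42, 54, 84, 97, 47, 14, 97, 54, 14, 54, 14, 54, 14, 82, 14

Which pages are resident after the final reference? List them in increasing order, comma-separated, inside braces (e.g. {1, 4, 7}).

82 → fault, frames [82]
42 → fault, frames [82, 42]
54 → fault, frames [82, 42, 54]
42 → hit
54 → hit
84 → fault, frames [82, 42, 54, 84]
97 → fault, evict 82, frames [42, 54, 84, 97]
47 → fault, evict 84, frames [42, 54, 97, 47]
14 → fault, evict 97, frames [42, 54, 47, 14]
97 → fault, evict 47, frames [42, 54, 14, 97]
54 → hit
14 → hit
54 → hit
14 → hit
54 → hit
14 → hit
82 → fault, evict 97, frames [42, 54, 14, 82]
14 → hit

{14, 42, 54, 82}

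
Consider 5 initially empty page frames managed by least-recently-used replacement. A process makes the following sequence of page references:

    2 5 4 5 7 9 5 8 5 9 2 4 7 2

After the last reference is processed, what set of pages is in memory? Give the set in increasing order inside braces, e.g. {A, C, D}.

2 → miss, frames {2}
5 → miss, frames {2,5}
4 → miss, frames {2,5,4}
5 → hit
7 → miss, frames {2,4,5,7}
9 → miss, frames {2,4,5,7,9}
5 → hit
8 → miss, evict 2, frames {4,7,9,5,8}
5 → hit
9 → hit
2 → miss, evict 4, frames {7,8,5,9,2}
4 → miss, evict 7, frames {8,5,9,2,4}
7 → miss, evict 8, frames {5,9,2,4,7}
2 → hit

{2, 4, 5, 7, 9}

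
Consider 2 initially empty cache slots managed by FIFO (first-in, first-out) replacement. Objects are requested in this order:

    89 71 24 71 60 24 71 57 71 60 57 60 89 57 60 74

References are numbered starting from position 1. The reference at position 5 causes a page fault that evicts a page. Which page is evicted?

71

pos 1: 89 → fault, frames [89]
pos 2: 71 → fault, frames [89, 71]
pos 3: 24 → fault, evict 89, frames [71, 24]
pos 4: 71 → hit
pos 5: 60 → fault, evict 71, frames [24, 60]
At position 5, page 71 is evicted.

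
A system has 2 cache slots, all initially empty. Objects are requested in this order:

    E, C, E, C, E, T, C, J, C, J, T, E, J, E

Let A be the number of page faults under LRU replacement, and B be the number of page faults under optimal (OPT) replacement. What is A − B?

2

Under LRU: F F . . . F F F . . F F F . → 8 faults.
Under OPT: F F . . . F . F . . F F . . → 6 faults.
A − B = 8 − 6 = 2.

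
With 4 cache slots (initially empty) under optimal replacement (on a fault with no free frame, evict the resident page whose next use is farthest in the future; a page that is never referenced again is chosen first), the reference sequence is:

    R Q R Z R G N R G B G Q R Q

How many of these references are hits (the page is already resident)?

R → fault, frames {R}
Q → fault, frames {R,Q}
R → hit
Z → fault, frames {R,Q,Z}
R → hit
G → fault, frames {R,Q,Z,G}
N → fault, evict Z, frames {R,Q,G,N}
R → hit
G → hit
B → fault, evict N, frames {R,Q,G,B}
G → hit
Q → hit
R → hit
Q → hit
Hits: 8.

8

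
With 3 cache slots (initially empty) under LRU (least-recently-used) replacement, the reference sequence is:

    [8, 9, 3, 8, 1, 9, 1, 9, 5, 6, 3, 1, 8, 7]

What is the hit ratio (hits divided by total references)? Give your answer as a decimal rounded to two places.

0.21

8: miss, frames {8}
9: miss, frames {8,9}
3: miss, frames {8,9,3}
8: hit
1: miss, evict 9, frames {3,8,1}
9: miss, evict 3, frames {8,1,9}
1: hit
9: hit
5: miss, evict 8, frames {1,9,5}
6: miss, evict 1, frames {9,5,6}
3: miss, evict 9, frames {5,6,3}
1: miss, evict 5, frames {6,3,1}
8: miss, evict 6, frames {3,1,8}
7: miss, evict 3, frames {1,8,7}
Hits: 3 of 14 references → 3/14 = 0.2143.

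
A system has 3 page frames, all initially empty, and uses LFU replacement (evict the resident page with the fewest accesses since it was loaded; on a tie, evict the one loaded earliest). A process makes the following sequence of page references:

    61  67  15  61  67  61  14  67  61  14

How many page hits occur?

61 -> miss, frames (61)
67 -> miss, frames (61 67)
15 -> miss, frames (61 67 15)
61 -> hit
67 -> hit
61 -> hit
14 -> miss, evict 15, frames (61 67 14)
67 -> hit
61 -> hit
14 -> hit
Hits: 6.

6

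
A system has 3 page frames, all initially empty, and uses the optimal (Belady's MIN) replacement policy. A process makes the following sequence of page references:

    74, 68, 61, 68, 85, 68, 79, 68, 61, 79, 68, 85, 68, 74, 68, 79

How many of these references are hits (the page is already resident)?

9

74 → fault, frames {74}
68 → fault, frames {74,68}
61 → fault, frames {74,68,61}
68 → hit
85 → fault, evict 74, frames {68,61,85}
68 → hit
79 → fault, evict 85, frames {68,61,79}
68 → hit
61 → hit
79 → hit
68 → hit
85 → fault, evict 61, frames {68,79,85}
68 → hit
74 → fault, evict 85, frames {68,79,74}
68 → hit
79 → hit
Hits: 9.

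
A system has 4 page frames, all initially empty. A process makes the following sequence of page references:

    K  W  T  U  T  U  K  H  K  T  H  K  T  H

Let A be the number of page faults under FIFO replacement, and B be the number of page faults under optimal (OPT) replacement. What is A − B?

1

Under FIFO: F F F F . . . F F . . . . . → 6 faults.
Under OPT: F F F F . . . F . . . . . . → 5 faults.
A − B = 6 − 5 = 1.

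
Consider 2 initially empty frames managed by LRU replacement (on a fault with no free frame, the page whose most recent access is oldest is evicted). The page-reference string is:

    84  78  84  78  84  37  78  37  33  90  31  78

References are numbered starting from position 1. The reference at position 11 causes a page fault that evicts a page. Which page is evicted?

pos 1: 84 → fault, frames [84]
pos 2: 78 → fault, frames [84, 78]
pos 3: 84 → hit
pos 4: 78 → hit
pos 5: 84 → hit
pos 6: 37 → fault, evict 78, frames [84, 37]
pos 7: 78 → fault, evict 84, frames [37, 78]
pos 8: 37 → hit
pos 9: 33 → fault, evict 78, frames [37, 33]
pos 10: 90 → fault, evict 37, frames [33, 90]
pos 11: 31 → fault, evict 33, frames [90, 31]
At position 11, page 33 is evicted.

33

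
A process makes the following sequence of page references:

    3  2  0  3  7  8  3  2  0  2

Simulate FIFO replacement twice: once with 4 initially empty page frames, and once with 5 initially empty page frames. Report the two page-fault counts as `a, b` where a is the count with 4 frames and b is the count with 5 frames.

8, 5

4 frames: F F F . F F F F F . → 8 faults.
5 frames: F F F . F F . . . . → 5 faults.
5 < 8: adding a frame reduced faults, as is typical.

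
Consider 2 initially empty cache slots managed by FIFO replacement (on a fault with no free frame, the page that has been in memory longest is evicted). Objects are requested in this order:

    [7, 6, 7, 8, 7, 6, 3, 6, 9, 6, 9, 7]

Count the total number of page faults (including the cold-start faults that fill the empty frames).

7 → fault, frames {7}
6 → fault, frames {7,6}
7 → hit
8 → fault, evict 7, frames {6,8}
7 → fault, evict 6, frames {8,7}
6 → fault, evict 8, frames {7,6}
3 → fault, evict 7, frames {6,3}
6 → hit
9 → fault, evict 6, frames {3,9}
6 → fault, evict 3, frames {9,6}
9 → hit
7 → fault, evict 9, frames {6,7}
Page faults: 9.

9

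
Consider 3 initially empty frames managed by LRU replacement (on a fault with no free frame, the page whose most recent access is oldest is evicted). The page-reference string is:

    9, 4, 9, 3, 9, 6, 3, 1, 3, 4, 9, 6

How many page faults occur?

8

9 -> fault, frames [9]
4 -> fault, frames [9, 4]
9 -> hit
3 -> fault, frames [4, 9, 3]
9 -> hit
6 -> fault, evict 4, frames [3, 9, 6]
3 -> hit
1 -> fault, evict 9, frames [6, 3, 1]
3 -> hit
4 -> fault, evict 6, frames [1, 3, 4]
9 -> fault, evict 1, frames [3, 4, 9]
6 -> fault, evict 3, frames [4, 9, 6]
Page faults: 8.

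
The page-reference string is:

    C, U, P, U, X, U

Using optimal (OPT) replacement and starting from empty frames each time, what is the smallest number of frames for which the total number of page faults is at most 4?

2

f=1: 6 faults
f=2: 4 faults
f=3: 4 faults
f=4: 4 faults
Smallest f with faults ≤ 4 is 2.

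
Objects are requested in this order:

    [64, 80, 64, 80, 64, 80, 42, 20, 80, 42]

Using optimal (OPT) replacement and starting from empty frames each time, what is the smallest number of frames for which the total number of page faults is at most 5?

f=1: 10 faults
f=2: 5 faults
f=3: 4 faults
f=4: 4 faults
Smallest f with faults ≤ 5 is 2.

2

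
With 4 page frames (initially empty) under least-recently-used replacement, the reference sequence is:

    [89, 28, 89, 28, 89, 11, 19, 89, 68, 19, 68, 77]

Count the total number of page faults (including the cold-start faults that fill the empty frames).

89: miss, frames [89]
28: miss, frames [89, 28]
89: hit
28: hit
89: hit
11: miss, frames [28, 89, 11]
19: miss, frames [28, 89, 11, 19]
89: hit
68: miss, evict 28, frames [11, 19, 89, 68]
19: hit
68: hit
77: miss, evict 11, frames [89, 19, 68, 77]
Page faults: 6.

6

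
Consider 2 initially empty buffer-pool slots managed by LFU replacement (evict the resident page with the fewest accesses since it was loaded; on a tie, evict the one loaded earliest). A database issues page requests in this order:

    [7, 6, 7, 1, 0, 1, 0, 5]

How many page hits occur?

1

7 -> fault, frames {7}
6 -> fault, frames {7,6}
7 -> hit
1 -> fault, evict 6, frames {7,1}
0 -> fault, evict 1, frames {7,0}
1 -> fault, evict 0, frames {7,1}
0 -> fault, evict 1, frames {7,0}
5 -> fault, evict 0, frames {7,5}
Hits: 1.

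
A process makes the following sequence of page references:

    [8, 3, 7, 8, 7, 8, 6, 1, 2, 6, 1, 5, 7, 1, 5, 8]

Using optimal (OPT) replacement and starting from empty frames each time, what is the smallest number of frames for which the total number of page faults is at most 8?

f=1: 16 faults
f=2: 11 faults
f=3: 9 faults
f=4: 8 faults
f=5: 7 faults
f=6: 7 faults
f=7: 7 faults
Smallest f with faults ≤ 8 is 4.

4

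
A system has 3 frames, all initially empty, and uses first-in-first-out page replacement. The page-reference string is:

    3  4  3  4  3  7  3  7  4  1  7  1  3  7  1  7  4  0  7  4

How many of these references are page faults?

3 → miss, frames [3]
4 → miss, frames [3, 4]
3 → hit
4 → hit
3 → hit
7 → miss, frames [3, 4, 7]
3 → hit
7 → hit
4 → hit
1 → miss, evict 3, frames [4, 7, 1]
7 → hit
1 → hit
3 → miss, evict 4, frames [7, 1, 3]
7 → hit
1 → hit
7 → hit
4 → miss, evict 7, frames [1, 3, 4]
0 → miss, evict 1, frames [3, 4, 0]
7 → miss, evict 3, frames [4, 0, 7]
4 → hit
Page faults: 8.

8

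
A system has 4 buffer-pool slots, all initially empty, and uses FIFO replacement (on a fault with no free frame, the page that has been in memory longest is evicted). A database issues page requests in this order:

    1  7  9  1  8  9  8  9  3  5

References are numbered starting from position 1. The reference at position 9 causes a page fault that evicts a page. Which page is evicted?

1

pos 1: 1: miss, frames {1}
pos 2: 7: miss, frames {1,7}
pos 3: 9: miss, frames {1,7,9}
pos 4: 1: hit
pos 5: 8: miss, frames {1,7,9,8}
pos 6: 9: hit
pos 7: 8: hit
pos 8: 9: hit
pos 9: 3: miss, evict 1, frames {7,9,8,3}
At position 9, page 1 is evicted.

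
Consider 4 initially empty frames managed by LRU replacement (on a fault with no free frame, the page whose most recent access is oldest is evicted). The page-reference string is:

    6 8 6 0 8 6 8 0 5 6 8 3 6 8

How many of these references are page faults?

5

6 -> fault, frames (6)
8 -> fault, frames (6 8)
6 -> hit
0 -> fault, frames (8 6 0)
8 -> hit
6 -> hit
8 -> hit
0 -> hit
5 -> fault, frames (6 8 0 5)
6 -> hit
8 -> hit
3 -> fault, evict 0, frames (5 6 8 3)
6 -> hit
8 -> hit
Page faults: 5.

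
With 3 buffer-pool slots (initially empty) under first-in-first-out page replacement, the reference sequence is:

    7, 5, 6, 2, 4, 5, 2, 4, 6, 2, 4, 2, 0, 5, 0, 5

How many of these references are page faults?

7: fault, frames {7}
5: fault, frames {7,5}
6: fault, frames {7,5,6}
2: fault, evict 7, frames {5,6,2}
4: fault, evict 5, frames {6,2,4}
5: fault, evict 6, frames {2,4,5}
2: hit
4: hit
6: fault, evict 2, frames {4,5,6}
2: fault, evict 4, frames {5,6,2}
4: fault, evict 5, frames {6,2,4}
2: hit
0: fault, evict 6, frames {2,4,0}
5: fault, evict 2, frames {4,0,5}
0: hit
5: hit
Page faults: 11.

11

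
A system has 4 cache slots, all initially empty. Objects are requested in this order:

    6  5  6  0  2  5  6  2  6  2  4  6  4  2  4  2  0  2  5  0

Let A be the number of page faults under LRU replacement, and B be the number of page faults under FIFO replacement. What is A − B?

Under LRU: F F . F F . . . . . F . . . . . F . F . → 7 faults.
Under FIFO: F F . F F . . . . . F F . . . . . . F F → 8 faults.
A − B = 7 − 8 = -1.

-1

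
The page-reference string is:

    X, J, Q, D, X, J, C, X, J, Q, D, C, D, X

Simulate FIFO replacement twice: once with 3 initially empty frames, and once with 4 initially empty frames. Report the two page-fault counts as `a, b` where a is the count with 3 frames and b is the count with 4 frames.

3 frames: F F F F F F F . . F F . . F → 10 faults.
4 frames: F F F F . . F F F F F F . F → 11 faults.
11 > 10: adding a frame increased faults — Belady's anomaly.

10, 11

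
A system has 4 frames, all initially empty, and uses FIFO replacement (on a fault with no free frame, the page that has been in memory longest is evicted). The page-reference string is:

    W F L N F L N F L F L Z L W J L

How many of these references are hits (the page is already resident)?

8

W -> fault, frames {W}
F -> fault, frames {W,F}
L -> fault, frames {W,F,L}
N -> fault, frames {W,F,L,N}
F -> hit
L -> hit
N -> hit
F -> hit
L -> hit
F -> hit
L -> hit
Z -> fault, evict W, frames {F,L,N,Z}
L -> hit
W -> fault, evict F, frames {L,N,Z,W}
J -> fault, evict L, frames {N,Z,W,J}
L -> fault, evict N, frames {Z,W,J,L}
Hits: 8.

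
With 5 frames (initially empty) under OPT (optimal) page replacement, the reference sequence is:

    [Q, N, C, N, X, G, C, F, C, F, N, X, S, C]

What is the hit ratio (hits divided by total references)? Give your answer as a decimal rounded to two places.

Q -> miss, frames (Q)
N -> miss, frames (Q N)
C -> miss, frames (Q N C)
N -> hit
X -> miss, frames (Q N C X)
G -> miss, frames (Q N C X G)
C -> hit
F -> miss, evict G, frames (Q N C X F)
C -> hit
F -> hit
N -> hit
X -> hit
S -> miss, evict F, frames (Q N C X S)
C -> hit
Hits: 7 of 14 references → 7/14 = 0.5000.

0.50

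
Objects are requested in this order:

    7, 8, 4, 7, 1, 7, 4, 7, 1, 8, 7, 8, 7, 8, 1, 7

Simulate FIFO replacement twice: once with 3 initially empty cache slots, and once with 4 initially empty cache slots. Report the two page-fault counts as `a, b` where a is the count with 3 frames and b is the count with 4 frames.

6, 4

3 frames: F F F . F F . . . F . . . . . . → 6 faults.
4 frames: F F F . F . . . . . . . . . . . → 4 faults.
4 < 6: adding a frame reduced faults, as is typical.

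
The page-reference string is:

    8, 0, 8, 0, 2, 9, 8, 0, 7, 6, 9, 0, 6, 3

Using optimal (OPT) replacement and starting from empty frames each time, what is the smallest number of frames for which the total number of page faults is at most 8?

3

f=1: 14 faults
f=2: 9 faults
f=3: 7 faults
f=4: 7 faults
f=5: 7 faults
f=6: 7 faults
f=7: 7 faults
Smallest f with faults ≤ 8 is 3.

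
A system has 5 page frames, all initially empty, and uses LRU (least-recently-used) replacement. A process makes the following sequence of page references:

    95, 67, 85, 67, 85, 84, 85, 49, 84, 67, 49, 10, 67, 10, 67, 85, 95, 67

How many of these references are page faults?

95: fault, frames (95)
67: fault, frames (95 67)
85: fault, frames (95 67 85)
67: hit
85: hit
84: fault, frames (95 67 85 84)
85: hit
49: fault, frames (95 67 84 85 49)
84: hit
67: hit
49: hit
10: fault, evict 95, frames (85 84 67 49 10)
67: hit
10: hit
67: hit
85: hit
95: fault, evict 84, frames (49 10 67 85 95)
67: hit
Page faults: 7.

7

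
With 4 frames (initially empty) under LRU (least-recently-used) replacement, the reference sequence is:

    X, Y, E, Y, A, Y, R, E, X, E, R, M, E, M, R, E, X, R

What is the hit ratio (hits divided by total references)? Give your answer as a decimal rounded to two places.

0.61

X: miss, frames [X]
Y: miss, frames [X, Y]
E: miss, frames [X, Y, E]
Y: hit
A: miss, frames [X, E, Y, A]
Y: hit
R: miss, evict X, frames [E, A, Y, R]
E: hit
X: miss, evict A, frames [Y, R, E, X]
E: hit
R: hit
M: miss, evict Y, frames [X, E, R, M]
E: hit
M: hit
R: hit
E: hit
X: hit
R: hit
Hits: 11 of 18 references → 11/18 = 0.6111.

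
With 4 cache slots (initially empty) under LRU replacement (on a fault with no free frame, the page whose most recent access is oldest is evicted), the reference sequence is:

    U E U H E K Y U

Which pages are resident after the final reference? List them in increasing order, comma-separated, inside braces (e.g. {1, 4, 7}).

U: miss, frames (U)
E: miss, frames (U E)
U: hit
H: miss, frames (E U H)
E: hit
K: miss, frames (U H E K)
Y: miss, evict U, frames (H E K Y)
U: miss, evict H, frames (E K Y U)

{E, K, U, Y}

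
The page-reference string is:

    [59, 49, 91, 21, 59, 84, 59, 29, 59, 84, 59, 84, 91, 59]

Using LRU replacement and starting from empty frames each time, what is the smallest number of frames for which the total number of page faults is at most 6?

5

f=1: 14 faults
f=2: 10 faults
f=3: 8 faults
f=4: 7 faults
f=5: 6 faults
f=6: 6 faults
Smallest f with faults ≤ 6 is 5.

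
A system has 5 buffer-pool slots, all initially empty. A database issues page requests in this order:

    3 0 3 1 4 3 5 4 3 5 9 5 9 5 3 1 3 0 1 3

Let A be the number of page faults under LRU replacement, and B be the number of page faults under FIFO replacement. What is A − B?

-2

Under LRU: F F . F F . F . . . F . . . . . . F . . → 7 faults.
Under FIFO: F F . F F . F . . . F . . . F . . F F . → 9 faults.
A − B = 7 − 9 = -2.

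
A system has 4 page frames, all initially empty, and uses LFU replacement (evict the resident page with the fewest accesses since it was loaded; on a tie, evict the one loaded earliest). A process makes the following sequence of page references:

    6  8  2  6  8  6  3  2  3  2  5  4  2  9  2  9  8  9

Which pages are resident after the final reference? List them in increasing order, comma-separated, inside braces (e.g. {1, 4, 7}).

{2, 6, 8, 9}

6 -> fault, frames (6)
8 -> fault, frames (6 8)
2 -> fault, frames (6 8 2)
6 -> hit
8 -> hit
6 -> hit
3 -> fault, frames (6 8 2 3)
2 -> hit
3 -> hit
2 -> hit
5 -> fault, evict 8, frames (6 2 3 5)
4 -> fault, evict 5, frames (6 2 3 4)
2 -> hit
9 -> fault, evict 4, frames (6 2 3 9)
2 -> hit
9 -> hit
8 -> fault, evict 3, frames (6 2 9 8)
9 -> hit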